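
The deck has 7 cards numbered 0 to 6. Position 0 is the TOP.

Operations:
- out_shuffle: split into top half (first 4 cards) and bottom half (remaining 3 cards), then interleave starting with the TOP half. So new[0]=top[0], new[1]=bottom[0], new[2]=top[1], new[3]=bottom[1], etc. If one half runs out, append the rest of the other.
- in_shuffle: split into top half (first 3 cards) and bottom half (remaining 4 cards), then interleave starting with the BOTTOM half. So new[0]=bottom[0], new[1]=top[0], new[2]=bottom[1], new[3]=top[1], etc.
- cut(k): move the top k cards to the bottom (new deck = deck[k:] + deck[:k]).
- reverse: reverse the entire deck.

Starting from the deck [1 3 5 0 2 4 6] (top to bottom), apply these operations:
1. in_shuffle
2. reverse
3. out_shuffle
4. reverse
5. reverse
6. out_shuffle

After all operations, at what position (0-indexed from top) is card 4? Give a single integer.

After op 1 (in_shuffle): [0 1 2 3 4 5 6]
After op 2 (reverse): [6 5 4 3 2 1 0]
After op 3 (out_shuffle): [6 2 5 1 4 0 3]
After op 4 (reverse): [3 0 4 1 5 2 6]
After op 5 (reverse): [6 2 5 1 4 0 3]
After op 6 (out_shuffle): [6 4 2 0 5 3 1]
Card 4 is at position 1.

Answer: 1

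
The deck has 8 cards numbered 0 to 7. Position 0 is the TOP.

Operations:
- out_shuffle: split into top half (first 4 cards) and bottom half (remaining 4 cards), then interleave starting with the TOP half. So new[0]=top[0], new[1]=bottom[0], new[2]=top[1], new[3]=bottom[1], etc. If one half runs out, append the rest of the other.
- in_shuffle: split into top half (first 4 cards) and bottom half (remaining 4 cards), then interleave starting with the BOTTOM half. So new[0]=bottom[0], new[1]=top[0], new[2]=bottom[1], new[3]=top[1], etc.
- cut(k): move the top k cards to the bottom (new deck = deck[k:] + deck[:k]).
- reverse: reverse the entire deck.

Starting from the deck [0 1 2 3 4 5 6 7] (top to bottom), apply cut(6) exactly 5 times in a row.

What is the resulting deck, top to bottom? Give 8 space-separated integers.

After op 1 (cut(6)): [6 7 0 1 2 3 4 5]
After op 2 (cut(6)): [4 5 6 7 0 1 2 3]
After op 3 (cut(6)): [2 3 4 5 6 7 0 1]
After op 4 (cut(6)): [0 1 2 3 4 5 6 7]
After op 5 (cut(6)): [6 7 0 1 2 3 4 5]

Answer: 6 7 0 1 2 3 4 5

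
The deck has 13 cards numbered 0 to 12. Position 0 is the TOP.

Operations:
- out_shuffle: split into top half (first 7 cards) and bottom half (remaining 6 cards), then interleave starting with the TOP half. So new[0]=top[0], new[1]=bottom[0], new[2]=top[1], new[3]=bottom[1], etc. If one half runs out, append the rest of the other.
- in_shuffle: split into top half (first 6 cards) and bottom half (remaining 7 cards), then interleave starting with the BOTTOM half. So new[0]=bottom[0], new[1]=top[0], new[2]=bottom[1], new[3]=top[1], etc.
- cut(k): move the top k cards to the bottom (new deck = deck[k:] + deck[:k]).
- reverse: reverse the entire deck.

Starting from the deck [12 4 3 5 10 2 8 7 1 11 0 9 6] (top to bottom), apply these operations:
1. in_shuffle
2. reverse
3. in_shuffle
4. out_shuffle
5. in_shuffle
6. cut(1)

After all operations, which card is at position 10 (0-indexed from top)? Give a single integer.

Answer: 0

Derivation:
After op 1 (in_shuffle): [8 12 7 4 1 3 11 5 0 10 9 2 6]
After op 2 (reverse): [6 2 9 10 0 5 11 3 1 4 7 12 8]
After op 3 (in_shuffle): [11 6 3 2 1 9 4 10 7 0 12 5 8]
After op 4 (out_shuffle): [11 10 6 7 3 0 2 12 1 5 9 8 4]
After op 5 (in_shuffle): [2 11 12 10 1 6 5 7 9 3 8 0 4]
After op 6 (cut(1)): [11 12 10 1 6 5 7 9 3 8 0 4 2]
Position 10: card 0.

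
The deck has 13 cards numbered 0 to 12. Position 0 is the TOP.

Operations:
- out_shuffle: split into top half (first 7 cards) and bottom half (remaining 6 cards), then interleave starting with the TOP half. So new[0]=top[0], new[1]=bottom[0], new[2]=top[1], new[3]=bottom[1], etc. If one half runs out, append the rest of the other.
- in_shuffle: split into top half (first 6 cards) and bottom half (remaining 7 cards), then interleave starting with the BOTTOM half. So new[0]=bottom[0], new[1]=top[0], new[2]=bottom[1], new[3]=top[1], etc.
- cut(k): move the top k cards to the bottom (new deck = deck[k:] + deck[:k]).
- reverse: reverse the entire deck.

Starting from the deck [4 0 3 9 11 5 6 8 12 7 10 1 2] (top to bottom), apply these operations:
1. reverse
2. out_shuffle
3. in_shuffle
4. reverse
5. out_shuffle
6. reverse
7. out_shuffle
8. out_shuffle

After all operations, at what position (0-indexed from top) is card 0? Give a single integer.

Answer: 0

Derivation:
After op 1 (reverse): [2 1 10 7 12 8 6 5 11 9 3 0 4]
After op 2 (out_shuffle): [2 5 1 11 10 9 7 3 12 0 8 4 6]
After op 3 (in_shuffle): [7 2 3 5 12 1 0 11 8 10 4 9 6]
After op 4 (reverse): [6 9 4 10 8 11 0 1 12 5 3 2 7]
After op 5 (out_shuffle): [6 1 9 12 4 5 10 3 8 2 11 7 0]
After op 6 (reverse): [0 7 11 2 8 3 10 5 4 12 9 1 6]
After op 7 (out_shuffle): [0 5 7 4 11 12 2 9 8 1 3 6 10]
After op 8 (out_shuffle): [0 9 5 8 7 1 4 3 11 6 12 10 2]
Card 0 is at position 0.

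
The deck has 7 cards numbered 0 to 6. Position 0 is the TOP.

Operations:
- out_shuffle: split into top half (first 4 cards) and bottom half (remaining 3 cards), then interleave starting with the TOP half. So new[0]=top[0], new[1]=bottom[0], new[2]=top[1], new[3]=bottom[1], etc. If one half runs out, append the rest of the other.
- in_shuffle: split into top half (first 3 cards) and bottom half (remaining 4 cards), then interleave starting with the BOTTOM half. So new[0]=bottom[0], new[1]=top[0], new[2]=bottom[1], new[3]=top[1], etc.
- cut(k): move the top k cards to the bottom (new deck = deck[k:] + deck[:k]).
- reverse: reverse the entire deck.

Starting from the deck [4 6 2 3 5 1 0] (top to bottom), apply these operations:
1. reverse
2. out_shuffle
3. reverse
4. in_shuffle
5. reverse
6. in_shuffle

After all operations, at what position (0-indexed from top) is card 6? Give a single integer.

Answer: 6

Derivation:
After op 1 (reverse): [0 1 5 3 2 6 4]
After op 2 (out_shuffle): [0 2 1 6 5 4 3]
After op 3 (reverse): [3 4 5 6 1 2 0]
After op 4 (in_shuffle): [6 3 1 4 2 5 0]
After op 5 (reverse): [0 5 2 4 1 3 6]
After op 6 (in_shuffle): [4 0 1 5 3 2 6]
Card 6 is at position 6.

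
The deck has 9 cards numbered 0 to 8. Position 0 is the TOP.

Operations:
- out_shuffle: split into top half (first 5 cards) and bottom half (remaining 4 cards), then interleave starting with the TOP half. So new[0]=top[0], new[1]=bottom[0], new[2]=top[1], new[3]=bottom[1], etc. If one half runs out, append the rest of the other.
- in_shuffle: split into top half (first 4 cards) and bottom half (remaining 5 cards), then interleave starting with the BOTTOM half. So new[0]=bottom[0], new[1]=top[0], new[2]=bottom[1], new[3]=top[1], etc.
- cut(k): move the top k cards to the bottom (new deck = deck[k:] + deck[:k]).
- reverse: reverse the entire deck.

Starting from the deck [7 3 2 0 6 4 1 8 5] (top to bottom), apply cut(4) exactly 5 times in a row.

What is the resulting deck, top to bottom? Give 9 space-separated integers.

After op 1 (cut(4)): [6 4 1 8 5 7 3 2 0]
After op 2 (cut(4)): [5 7 3 2 0 6 4 1 8]
After op 3 (cut(4)): [0 6 4 1 8 5 7 3 2]
After op 4 (cut(4)): [8 5 7 3 2 0 6 4 1]
After op 5 (cut(4)): [2 0 6 4 1 8 5 7 3]

Answer: 2 0 6 4 1 8 5 7 3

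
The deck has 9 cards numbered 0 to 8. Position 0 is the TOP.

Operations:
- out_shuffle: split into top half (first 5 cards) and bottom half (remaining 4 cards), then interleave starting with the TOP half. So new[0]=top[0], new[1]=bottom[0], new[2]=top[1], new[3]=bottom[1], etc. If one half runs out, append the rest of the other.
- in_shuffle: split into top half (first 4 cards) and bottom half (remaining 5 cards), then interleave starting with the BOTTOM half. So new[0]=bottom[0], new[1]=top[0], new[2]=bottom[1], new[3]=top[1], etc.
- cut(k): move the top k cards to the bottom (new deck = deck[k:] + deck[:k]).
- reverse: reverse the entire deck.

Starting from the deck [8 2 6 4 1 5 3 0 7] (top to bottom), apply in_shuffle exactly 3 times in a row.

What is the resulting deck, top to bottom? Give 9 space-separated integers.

After op 1 (in_shuffle): [1 8 5 2 3 6 0 4 7]
After op 2 (in_shuffle): [3 1 6 8 0 5 4 2 7]
After op 3 (in_shuffle): [0 3 5 1 4 6 2 8 7]

Answer: 0 3 5 1 4 6 2 8 7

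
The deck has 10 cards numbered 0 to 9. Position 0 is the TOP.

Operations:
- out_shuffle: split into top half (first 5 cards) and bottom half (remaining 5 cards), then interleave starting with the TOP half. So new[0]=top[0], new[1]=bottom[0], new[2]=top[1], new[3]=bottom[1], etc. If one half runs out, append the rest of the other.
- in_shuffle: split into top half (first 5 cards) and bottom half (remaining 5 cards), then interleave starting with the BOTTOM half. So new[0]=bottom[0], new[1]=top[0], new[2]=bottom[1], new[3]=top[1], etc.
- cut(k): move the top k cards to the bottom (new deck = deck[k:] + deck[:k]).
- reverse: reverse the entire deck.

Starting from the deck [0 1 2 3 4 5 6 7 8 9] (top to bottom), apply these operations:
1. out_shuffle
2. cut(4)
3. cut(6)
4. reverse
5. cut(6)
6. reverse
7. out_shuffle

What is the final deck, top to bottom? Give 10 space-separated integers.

After op 1 (out_shuffle): [0 5 1 6 2 7 3 8 4 9]
After op 2 (cut(4)): [2 7 3 8 4 9 0 5 1 6]
After op 3 (cut(6)): [0 5 1 6 2 7 3 8 4 9]
After op 4 (reverse): [9 4 8 3 7 2 6 1 5 0]
After op 5 (cut(6)): [6 1 5 0 9 4 8 3 7 2]
After op 6 (reverse): [2 7 3 8 4 9 0 5 1 6]
After op 7 (out_shuffle): [2 9 7 0 3 5 8 1 4 6]

Answer: 2 9 7 0 3 5 8 1 4 6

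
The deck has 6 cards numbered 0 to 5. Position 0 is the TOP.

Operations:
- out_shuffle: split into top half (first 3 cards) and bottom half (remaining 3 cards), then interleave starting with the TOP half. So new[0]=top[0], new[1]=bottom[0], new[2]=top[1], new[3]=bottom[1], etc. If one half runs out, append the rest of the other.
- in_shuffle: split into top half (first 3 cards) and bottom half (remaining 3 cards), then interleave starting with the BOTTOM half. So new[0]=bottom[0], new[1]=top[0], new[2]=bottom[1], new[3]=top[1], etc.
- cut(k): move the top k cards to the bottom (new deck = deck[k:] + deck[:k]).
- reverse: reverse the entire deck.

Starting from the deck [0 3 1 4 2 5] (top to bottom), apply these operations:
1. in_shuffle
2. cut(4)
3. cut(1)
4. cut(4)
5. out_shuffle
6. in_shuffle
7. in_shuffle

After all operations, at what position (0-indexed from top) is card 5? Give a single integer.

Answer: 4

Derivation:
After op 1 (in_shuffle): [4 0 2 3 5 1]
After op 2 (cut(4)): [5 1 4 0 2 3]
After op 3 (cut(1)): [1 4 0 2 3 5]
After op 4 (cut(4)): [3 5 1 4 0 2]
After op 5 (out_shuffle): [3 4 5 0 1 2]
After op 6 (in_shuffle): [0 3 1 4 2 5]
After op 7 (in_shuffle): [4 0 2 3 5 1]
Card 5 is at position 4.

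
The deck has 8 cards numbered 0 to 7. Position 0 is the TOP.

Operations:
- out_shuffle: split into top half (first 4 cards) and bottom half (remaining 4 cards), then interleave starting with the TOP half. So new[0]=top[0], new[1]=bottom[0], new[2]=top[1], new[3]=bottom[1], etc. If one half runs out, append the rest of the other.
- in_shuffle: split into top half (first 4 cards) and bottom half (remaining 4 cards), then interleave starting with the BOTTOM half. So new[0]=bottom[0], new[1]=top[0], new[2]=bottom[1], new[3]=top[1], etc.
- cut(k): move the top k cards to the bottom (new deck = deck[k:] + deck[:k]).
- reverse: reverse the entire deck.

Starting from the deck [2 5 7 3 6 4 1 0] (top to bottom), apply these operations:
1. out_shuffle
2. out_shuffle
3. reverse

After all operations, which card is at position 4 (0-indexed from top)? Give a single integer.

Answer: 1

Derivation:
After op 1 (out_shuffle): [2 6 5 4 7 1 3 0]
After op 2 (out_shuffle): [2 7 6 1 5 3 4 0]
After op 3 (reverse): [0 4 3 5 1 6 7 2]
Position 4: card 1.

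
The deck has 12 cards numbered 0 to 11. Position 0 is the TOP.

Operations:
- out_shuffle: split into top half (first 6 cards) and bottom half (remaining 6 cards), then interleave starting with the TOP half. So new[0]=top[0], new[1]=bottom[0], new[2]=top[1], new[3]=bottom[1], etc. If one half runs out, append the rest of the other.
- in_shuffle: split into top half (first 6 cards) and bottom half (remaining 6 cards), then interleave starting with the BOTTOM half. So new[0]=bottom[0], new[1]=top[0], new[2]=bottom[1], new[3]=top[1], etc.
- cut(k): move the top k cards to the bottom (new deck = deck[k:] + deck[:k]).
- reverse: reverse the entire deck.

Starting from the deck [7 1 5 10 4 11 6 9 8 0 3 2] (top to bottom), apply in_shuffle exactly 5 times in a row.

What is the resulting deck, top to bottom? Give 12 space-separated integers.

After op 1 (in_shuffle): [6 7 9 1 8 5 0 10 3 4 2 11]
After op 2 (in_shuffle): [0 6 10 7 3 9 4 1 2 8 11 5]
After op 3 (in_shuffle): [4 0 1 6 2 10 8 7 11 3 5 9]
After op 4 (in_shuffle): [8 4 7 0 11 1 3 6 5 2 9 10]
After op 5 (in_shuffle): [3 8 6 4 5 7 2 0 9 11 10 1]

Answer: 3 8 6 4 5 7 2 0 9 11 10 1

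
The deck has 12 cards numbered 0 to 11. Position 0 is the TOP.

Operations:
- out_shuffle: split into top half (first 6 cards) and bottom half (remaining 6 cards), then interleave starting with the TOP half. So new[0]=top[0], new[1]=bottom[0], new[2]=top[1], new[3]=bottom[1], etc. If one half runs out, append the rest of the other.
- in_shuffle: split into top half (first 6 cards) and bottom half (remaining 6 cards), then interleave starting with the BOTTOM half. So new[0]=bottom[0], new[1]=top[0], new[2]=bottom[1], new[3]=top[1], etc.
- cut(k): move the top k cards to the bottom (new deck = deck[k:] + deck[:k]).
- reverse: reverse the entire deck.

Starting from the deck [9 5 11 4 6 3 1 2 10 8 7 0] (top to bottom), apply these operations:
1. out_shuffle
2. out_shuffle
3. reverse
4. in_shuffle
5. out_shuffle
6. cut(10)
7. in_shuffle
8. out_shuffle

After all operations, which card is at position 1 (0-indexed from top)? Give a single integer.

Answer: 7

Derivation:
After op 1 (out_shuffle): [9 1 5 2 11 10 4 8 6 7 3 0]
After op 2 (out_shuffle): [9 4 1 8 5 6 2 7 11 3 10 0]
After op 3 (reverse): [0 10 3 11 7 2 6 5 8 1 4 9]
After op 4 (in_shuffle): [6 0 5 10 8 3 1 11 4 7 9 2]
After op 5 (out_shuffle): [6 1 0 11 5 4 10 7 8 9 3 2]
After op 6 (cut(10)): [3 2 6 1 0 11 5 4 10 7 8 9]
After op 7 (in_shuffle): [5 3 4 2 10 6 7 1 8 0 9 11]
After op 8 (out_shuffle): [5 7 3 1 4 8 2 0 10 9 6 11]
Position 1: card 7.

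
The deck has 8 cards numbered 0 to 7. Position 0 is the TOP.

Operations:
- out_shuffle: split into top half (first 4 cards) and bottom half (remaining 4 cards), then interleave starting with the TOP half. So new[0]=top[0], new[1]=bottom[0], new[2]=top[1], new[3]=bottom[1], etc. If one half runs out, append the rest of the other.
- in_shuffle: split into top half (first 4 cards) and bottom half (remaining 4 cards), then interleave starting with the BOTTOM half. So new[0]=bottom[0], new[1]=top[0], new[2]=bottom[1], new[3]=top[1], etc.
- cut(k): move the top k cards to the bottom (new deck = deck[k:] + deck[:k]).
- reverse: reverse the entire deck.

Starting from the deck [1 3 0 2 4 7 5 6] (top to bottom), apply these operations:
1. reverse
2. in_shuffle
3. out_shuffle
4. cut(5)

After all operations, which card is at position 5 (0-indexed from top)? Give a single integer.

After op 1 (reverse): [6 5 7 4 2 0 3 1]
After op 2 (in_shuffle): [2 6 0 5 3 7 1 4]
After op 3 (out_shuffle): [2 3 6 7 0 1 5 4]
After op 4 (cut(5)): [1 5 4 2 3 6 7 0]
Position 5: card 6.

Answer: 6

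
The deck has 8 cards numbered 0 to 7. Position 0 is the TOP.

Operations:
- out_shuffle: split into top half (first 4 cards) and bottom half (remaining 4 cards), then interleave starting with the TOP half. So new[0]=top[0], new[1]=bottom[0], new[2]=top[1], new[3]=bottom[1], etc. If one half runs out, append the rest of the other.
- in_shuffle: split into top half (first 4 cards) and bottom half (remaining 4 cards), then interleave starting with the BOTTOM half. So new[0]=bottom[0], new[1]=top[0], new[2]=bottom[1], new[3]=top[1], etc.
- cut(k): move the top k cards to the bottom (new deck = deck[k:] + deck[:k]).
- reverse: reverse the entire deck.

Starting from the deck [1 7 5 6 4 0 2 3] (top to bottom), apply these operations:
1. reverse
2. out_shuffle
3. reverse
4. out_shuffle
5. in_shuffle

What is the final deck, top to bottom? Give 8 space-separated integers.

After op 1 (reverse): [3 2 0 4 6 5 7 1]
After op 2 (out_shuffle): [3 6 2 5 0 7 4 1]
After op 3 (reverse): [1 4 7 0 5 2 6 3]
After op 4 (out_shuffle): [1 5 4 2 7 6 0 3]
After op 5 (in_shuffle): [7 1 6 5 0 4 3 2]

Answer: 7 1 6 5 0 4 3 2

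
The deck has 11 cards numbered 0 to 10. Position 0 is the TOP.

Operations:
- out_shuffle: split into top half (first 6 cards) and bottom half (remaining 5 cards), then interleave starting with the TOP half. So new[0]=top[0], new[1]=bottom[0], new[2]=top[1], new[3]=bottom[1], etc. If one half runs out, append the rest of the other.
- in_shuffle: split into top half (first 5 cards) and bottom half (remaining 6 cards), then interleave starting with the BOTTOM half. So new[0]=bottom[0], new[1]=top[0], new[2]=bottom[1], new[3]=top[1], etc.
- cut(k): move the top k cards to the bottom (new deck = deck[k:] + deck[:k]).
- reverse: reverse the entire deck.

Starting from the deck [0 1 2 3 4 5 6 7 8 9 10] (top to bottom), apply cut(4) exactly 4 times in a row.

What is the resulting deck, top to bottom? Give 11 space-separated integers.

Answer: 5 6 7 8 9 10 0 1 2 3 4

Derivation:
After op 1 (cut(4)): [4 5 6 7 8 9 10 0 1 2 3]
After op 2 (cut(4)): [8 9 10 0 1 2 3 4 5 6 7]
After op 3 (cut(4)): [1 2 3 4 5 6 7 8 9 10 0]
After op 4 (cut(4)): [5 6 7 8 9 10 0 1 2 3 4]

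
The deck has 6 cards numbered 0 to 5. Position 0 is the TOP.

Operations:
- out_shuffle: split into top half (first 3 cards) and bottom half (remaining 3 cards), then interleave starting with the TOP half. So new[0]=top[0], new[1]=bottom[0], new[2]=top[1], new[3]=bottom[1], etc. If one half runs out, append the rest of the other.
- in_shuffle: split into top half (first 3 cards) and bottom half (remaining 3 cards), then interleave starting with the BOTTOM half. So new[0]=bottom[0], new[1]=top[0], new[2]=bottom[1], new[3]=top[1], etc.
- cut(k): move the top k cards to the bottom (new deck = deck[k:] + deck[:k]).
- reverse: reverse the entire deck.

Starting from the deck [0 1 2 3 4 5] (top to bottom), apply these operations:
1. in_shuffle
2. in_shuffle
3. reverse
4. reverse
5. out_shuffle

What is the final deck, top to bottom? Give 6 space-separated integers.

Answer: 1 0 3 2 5 4

Derivation:
After op 1 (in_shuffle): [3 0 4 1 5 2]
After op 2 (in_shuffle): [1 3 5 0 2 4]
After op 3 (reverse): [4 2 0 5 3 1]
After op 4 (reverse): [1 3 5 0 2 4]
After op 5 (out_shuffle): [1 0 3 2 5 4]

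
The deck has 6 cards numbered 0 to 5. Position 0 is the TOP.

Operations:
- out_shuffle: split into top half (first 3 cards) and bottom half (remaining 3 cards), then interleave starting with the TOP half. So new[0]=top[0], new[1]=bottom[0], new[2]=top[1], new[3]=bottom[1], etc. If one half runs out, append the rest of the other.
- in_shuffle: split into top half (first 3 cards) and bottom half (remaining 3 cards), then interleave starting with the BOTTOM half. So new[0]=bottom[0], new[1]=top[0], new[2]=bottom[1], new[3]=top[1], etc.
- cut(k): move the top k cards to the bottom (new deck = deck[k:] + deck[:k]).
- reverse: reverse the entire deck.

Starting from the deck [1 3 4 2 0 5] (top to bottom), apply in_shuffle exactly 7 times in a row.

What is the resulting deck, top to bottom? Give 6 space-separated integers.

After op 1 (in_shuffle): [2 1 0 3 5 4]
After op 2 (in_shuffle): [3 2 5 1 4 0]
After op 3 (in_shuffle): [1 3 4 2 0 5]
After op 4 (in_shuffle): [2 1 0 3 5 4]
After op 5 (in_shuffle): [3 2 5 1 4 0]
After op 6 (in_shuffle): [1 3 4 2 0 5]
After op 7 (in_shuffle): [2 1 0 3 5 4]

Answer: 2 1 0 3 5 4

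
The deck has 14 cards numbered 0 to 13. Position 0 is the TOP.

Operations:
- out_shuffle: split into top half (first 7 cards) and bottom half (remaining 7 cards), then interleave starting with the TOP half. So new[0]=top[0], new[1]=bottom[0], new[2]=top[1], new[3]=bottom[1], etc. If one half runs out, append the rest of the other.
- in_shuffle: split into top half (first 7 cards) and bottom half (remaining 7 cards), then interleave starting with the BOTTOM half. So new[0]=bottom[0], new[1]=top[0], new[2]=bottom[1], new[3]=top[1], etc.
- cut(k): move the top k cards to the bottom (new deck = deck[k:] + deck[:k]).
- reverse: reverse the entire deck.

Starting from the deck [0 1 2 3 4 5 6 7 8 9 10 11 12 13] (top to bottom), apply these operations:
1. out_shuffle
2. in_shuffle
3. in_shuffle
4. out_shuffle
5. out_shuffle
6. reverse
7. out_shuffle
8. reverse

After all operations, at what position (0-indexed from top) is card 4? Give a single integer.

Answer: 1

Derivation:
After op 1 (out_shuffle): [0 7 1 8 2 9 3 10 4 11 5 12 6 13]
After op 2 (in_shuffle): [10 0 4 7 11 1 5 8 12 2 6 9 13 3]
After op 3 (in_shuffle): [8 10 12 0 2 4 6 7 9 11 13 1 3 5]
After op 4 (out_shuffle): [8 7 10 9 12 11 0 13 2 1 4 3 6 5]
After op 5 (out_shuffle): [8 13 7 2 10 1 9 4 12 3 11 6 0 5]
After op 6 (reverse): [5 0 6 11 3 12 4 9 1 10 2 7 13 8]
After op 7 (out_shuffle): [5 9 0 1 6 10 11 2 3 7 12 13 4 8]
After op 8 (reverse): [8 4 13 12 7 3 2 11 10 6 1 0 9 5]
Card 4 is at position 1.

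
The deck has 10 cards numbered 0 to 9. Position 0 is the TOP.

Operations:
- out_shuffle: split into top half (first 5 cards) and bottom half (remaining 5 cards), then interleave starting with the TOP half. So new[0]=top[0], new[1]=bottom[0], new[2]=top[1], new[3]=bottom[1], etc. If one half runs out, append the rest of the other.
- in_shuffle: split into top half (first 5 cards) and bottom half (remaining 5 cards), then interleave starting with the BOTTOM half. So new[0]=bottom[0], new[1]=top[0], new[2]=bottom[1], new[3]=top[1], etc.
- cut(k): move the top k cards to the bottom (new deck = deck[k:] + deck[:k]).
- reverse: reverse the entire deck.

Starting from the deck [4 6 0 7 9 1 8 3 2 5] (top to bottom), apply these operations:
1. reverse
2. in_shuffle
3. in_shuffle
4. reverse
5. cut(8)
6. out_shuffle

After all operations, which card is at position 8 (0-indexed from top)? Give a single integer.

Answer: 2

Derivation:
After op 1 (reverse): [5 2 3 8 1 9 7 0 6 4]
After op 2 (in_shuffle): [9 5 7 2 0 3 6 8 4 1]
After op 3 (in_shuffle): [3 9 6 5 8 7 4 2 1 0]
After op 4 (reverse): [0 1 2 4 7 8 5 6 9 3]
After op 5 (cut(8)): [9 3 0 1 2 4 7 8 5 6]
After op 6 (out_shuffle): [9 4 3 7 0 8 1 5 2 6]
Position 8: card 2.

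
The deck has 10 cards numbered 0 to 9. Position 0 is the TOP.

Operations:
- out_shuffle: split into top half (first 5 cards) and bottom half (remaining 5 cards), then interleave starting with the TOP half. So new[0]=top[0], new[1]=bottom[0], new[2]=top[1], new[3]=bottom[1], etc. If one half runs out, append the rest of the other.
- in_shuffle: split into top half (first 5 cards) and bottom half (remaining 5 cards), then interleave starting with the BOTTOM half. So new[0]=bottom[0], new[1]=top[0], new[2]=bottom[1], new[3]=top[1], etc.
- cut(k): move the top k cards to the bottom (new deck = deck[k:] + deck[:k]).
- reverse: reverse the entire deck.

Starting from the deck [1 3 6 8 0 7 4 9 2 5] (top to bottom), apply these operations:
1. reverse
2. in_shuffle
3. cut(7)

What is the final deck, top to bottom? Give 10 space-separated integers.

After op 1 (reverse): [5 2 9 4 7 0 8 6 3 1]
After op 2 (in_shuffle): [0 5 8 2 6 9 3 4 1 7]
After op 3 (cut(7)): [4 1 7 0 5 8 2 6 9 3]

Answer: 4 1 7 0 5 8 2 6 9 3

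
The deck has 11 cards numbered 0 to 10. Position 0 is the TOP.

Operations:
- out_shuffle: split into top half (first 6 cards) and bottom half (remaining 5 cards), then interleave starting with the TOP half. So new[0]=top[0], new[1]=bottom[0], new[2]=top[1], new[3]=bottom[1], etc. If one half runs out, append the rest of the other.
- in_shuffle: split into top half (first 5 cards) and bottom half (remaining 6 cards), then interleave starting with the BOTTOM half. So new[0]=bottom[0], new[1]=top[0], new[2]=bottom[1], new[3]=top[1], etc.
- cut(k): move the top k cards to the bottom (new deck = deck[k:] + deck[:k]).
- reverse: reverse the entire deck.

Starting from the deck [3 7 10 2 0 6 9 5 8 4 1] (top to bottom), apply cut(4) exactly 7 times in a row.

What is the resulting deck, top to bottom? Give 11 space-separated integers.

After op 1 (cut(4)): [0 6 9 5 8 4 1 3 7 10 2]
After op 2 (cut(4)): [8 4 1 3 7 10 2 0 6 9 5]
After op 3 (cut(4)): [7 10 2 0 6 9 5 8 4 1 3]
After op 4 (cut(4)): [6 9 5 8 4 1 3 7 10 2 0]
After op 5 (cut(4)): [4 1 3 7 10 2 0 6 9 5 8]
After op 6 (cut(4)): [10 2 0 6 9 5 8 4 1 3 7]
After op 7 (cut(4)): [9 5 8 4 1 3 7 10 2 0 6]

Answer: 9 5 8 4 1 3 7 10 2 0 6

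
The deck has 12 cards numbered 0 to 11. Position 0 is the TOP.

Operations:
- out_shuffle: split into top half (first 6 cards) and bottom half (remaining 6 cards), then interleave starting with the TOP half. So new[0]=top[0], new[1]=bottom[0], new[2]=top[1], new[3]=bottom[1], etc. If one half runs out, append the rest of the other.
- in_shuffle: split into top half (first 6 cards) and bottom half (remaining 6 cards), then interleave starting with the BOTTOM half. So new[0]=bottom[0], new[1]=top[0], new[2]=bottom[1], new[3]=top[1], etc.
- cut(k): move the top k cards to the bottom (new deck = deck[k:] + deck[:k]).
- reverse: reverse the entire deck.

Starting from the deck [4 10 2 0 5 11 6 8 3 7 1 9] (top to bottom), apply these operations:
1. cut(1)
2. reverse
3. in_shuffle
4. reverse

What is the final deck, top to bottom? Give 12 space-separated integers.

Answer: 8 10 3 2 7 0 1 5 9 11 4 6

Derivation:
After op 1 (cut(1)): [10 2 0 5 11 6 8 3 7 1 9 4]
After op 2 (reverse): [4 9 1 7 3 8 6 11 5 0 2 10]
After op 3 (in_shuffle): [6 4 11 9 5 1 0 7 2 3 10 8]
After op 4 (reverse): [8 10 3 2 7 0 1 5 9 11 4 6]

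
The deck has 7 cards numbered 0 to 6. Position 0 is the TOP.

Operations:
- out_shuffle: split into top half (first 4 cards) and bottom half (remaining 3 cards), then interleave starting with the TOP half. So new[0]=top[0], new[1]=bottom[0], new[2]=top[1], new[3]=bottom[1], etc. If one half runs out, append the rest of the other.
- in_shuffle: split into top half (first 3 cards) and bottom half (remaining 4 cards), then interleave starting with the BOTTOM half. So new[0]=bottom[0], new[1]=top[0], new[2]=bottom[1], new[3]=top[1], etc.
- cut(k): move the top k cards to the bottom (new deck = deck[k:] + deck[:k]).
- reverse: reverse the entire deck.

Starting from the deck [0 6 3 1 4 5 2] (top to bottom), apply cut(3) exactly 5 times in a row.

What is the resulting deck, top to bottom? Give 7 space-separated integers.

After op 1 (cut(3)): [1 4 5 2 0 6 3]
After op 2 (cut(3)): [2 0 6 3 1 4 5]
After op 3 (cut(3)): [3 1 4 5 2 0 6]
After op 4 (cut(3)): [5 2 0 6 3 1 4]
After op 5 (cut(3)): [6 3 1 4 5 2 0]

Answer: 6 3 1 4 5 2 0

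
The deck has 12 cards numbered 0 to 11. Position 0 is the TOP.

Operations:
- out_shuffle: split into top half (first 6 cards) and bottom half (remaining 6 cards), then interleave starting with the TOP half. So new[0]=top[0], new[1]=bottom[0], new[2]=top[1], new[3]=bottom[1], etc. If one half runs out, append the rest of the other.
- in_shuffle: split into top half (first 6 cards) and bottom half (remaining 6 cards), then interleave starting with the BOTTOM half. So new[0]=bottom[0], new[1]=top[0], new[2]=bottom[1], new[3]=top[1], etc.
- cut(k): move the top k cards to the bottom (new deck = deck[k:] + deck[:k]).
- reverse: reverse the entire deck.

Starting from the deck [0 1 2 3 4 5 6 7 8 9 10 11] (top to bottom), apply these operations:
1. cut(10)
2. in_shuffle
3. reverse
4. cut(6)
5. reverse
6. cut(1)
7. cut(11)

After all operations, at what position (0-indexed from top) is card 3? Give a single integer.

After op 1 (cut(10)): [10 11 0 1 2 3 4 5 6 7 8 9]
After op 2 (in_shuffle): [4 10 5 11 6 0 7 1 8 2 9 3]
After op 3 (reverse): [3 9 2 8 1 7 0 6 11 5 10 4]
After op 4 (cut(6)): [0 6 11 5 10 4 3 9 2 8 1 7]
After op 5 (reverse): [7 1 8 2 9 3 4 10 5 11 6 0]
After op 6 (cut(1)): [1 8 2 9 3 4 10 5 11 6 0 7]
After op 7 (cut(11)): [7 1 8 2 9 3 4 10 5 11 6 0]
Card 3 is at position 5.

Answer: 5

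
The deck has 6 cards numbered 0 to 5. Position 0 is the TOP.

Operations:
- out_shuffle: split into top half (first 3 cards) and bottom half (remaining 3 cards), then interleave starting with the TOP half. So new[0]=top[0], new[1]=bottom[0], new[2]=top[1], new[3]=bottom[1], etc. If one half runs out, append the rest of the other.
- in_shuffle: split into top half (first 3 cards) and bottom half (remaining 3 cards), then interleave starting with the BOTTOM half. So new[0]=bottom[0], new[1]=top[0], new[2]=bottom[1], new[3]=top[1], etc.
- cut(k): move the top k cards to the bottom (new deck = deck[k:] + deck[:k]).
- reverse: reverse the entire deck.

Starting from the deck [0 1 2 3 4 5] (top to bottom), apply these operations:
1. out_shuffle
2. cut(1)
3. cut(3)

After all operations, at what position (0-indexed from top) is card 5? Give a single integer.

Answer: 1

Derivation:
After op 1 (out_shuffle): [0 3 1 4 2 5]
After op 2 (cut(1)): [3 1 4 2 5 0]
After op 3 (cut(3)): [2 5 0 3 1 4]
Card 5 is at position 1.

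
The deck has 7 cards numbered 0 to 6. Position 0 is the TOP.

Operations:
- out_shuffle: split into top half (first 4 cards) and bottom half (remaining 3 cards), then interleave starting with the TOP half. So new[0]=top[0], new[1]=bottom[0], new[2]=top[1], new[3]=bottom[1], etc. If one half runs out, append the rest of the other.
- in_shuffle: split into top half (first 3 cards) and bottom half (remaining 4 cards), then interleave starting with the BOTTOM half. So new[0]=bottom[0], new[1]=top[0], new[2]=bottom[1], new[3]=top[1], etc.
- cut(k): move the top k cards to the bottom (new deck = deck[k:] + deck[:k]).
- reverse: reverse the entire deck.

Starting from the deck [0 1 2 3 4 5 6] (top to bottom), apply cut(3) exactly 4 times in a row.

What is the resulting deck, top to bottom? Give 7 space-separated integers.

After op 1 (cut(3)): [3 4 5 6 0 1 2]
After op 2 (cut(3)): [6 0 1 2 3 4 5]
After op 3 (cut(3)): [2 3 4 5 6 0 1]
After op 4 (cut(3)): [5 6 0 1 2 3 4]

Answer: 5 6 0 1 2 3 4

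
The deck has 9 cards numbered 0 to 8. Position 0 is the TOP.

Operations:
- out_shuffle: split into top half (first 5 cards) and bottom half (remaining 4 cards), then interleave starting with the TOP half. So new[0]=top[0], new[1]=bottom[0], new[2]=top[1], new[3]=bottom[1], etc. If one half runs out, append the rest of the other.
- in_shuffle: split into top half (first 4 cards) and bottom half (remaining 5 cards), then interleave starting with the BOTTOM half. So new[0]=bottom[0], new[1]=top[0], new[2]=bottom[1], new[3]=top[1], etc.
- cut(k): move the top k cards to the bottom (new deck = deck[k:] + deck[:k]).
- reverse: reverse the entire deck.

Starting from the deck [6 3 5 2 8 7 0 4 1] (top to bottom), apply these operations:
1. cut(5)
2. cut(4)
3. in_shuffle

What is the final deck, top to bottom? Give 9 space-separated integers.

After op 1 (cut(5)): [7 0 4 1 6 3 5 2 8]
After op 2 (cut(4)): [6 3 5 2 8 7 0 4 1]
After op 3 (in_shuffle): [8 6 7 3 0 5 4 2 1]

Answer: 8 6 7 3 0 5 4 2 1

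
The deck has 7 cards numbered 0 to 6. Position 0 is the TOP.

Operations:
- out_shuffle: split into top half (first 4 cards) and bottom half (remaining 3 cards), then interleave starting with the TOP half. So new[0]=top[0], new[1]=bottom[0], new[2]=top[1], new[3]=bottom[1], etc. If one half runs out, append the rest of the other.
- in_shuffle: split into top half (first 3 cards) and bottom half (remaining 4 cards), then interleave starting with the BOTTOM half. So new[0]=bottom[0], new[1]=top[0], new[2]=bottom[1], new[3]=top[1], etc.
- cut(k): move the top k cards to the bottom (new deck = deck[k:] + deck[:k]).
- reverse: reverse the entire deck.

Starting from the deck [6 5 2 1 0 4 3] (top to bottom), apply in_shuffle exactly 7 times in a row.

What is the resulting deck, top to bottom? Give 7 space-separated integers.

Answer: 1 6 0 5 4 2 3

Derivation:
After op 1 (in_shuffle): [1 6 0 5 4 2 3]
After op 2 (in_shuffle): [5 1 4 6 2 0 3]
After op 3 (in_shuffle): [6 5 2 1 0 4 3]
After op 4 (in_shuffle): [1 6 0 5 4 2 3]
After op 5 (in_shuffle): [5 1 4 6 2 0 3]
After op 6 (in_shuffle): [6 5 2 1 0 4 3]
After op 7 (in_shuffle): [1 6 0 5 4 2 3]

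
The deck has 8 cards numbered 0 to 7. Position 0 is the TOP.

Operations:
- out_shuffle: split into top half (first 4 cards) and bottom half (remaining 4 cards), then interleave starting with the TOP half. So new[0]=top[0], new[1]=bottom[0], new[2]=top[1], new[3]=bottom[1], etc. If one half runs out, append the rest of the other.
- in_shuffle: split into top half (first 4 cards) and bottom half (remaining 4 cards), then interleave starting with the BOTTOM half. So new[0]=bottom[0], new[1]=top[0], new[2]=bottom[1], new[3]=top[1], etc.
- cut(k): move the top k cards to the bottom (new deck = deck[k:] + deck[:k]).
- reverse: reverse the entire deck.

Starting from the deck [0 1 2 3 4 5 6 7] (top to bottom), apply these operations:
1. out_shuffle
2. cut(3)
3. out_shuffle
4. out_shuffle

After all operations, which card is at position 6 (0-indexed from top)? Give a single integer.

After op 1 (out_shuffle): [0 4 1 5 2 6 3 7]
After op 2 (cut(3)): [5 2 6 3 7 0 4 1]
After op 3 (out_shuffle): [5 7 2 0 6 4 3 1]
After op 4 (out_shuffle): [5 6 7 4 2 3 0 1]
Position 6: card 0.

Answer: 0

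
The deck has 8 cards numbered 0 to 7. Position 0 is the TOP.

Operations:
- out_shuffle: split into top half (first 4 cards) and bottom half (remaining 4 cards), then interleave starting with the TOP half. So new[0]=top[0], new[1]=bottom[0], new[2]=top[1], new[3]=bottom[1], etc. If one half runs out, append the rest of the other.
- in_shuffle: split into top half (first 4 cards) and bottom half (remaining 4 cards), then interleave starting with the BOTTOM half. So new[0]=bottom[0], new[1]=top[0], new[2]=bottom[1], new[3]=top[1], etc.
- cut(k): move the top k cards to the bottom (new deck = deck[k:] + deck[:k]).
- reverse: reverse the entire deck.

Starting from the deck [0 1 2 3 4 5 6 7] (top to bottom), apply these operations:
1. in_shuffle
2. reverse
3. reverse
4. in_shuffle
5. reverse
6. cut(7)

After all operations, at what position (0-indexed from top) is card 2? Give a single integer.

Answer: 6

Derivation:
After op 1 (in_shuffle): [4 0 5 1 6 2 7 3]
After op 2 (reverse): [3 7 2 6 1 5 0 4]
After op 3 (reverse): [4 0 5 1 6 2 7 3]
After op 4 (in_shuffle): [6 4 2 0 7 5 3 1]
After op 5 (reverse): [1 3 5 7 0 2 4 6]
After op 6 (cut(7)): [6 1 3 5 7 0 2 4]
Card 2 is at position 6.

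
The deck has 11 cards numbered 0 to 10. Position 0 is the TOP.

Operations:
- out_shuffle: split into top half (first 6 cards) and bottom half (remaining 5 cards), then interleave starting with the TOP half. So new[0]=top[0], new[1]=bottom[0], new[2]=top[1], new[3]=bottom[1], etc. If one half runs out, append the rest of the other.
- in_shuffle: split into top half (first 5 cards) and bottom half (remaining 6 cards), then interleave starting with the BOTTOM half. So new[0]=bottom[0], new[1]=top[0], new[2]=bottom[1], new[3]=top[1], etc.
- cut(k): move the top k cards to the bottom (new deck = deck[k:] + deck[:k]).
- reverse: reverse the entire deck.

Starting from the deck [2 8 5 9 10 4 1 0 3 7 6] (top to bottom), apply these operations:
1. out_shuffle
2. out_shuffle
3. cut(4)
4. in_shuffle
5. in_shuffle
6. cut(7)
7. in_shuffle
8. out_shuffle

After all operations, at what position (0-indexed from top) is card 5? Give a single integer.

Answer: 6

Derivation:
After op 1 (out_shuffle): [2 1 8 0 5 3 9 7 10 6 4]
After op 2 (out_shuffle): [2 9 1 7 8 10 0 6 5 4 3]
After op 3 (cut(4)): [8 10 0 6 5 4 3 2 9 1 7]
After op 4 (in_shuffle): [4 8 3 10 2 0 9 6 1 5 7]
After op 5 (in_shuffle): [0 4 9 8 6 3 1 10 5 2 7]
After op 6 (cut(7)): [10 5 2 7 0 4 9 8 6 3 1]
After op 7 (in_shuffle): [4 10 9 5 8 2 6 7 3 0 1]
After op 8 (out_shuffle): [4 6 10 7 9 3 5 0 8 1 2]
Card 5 is at position 6.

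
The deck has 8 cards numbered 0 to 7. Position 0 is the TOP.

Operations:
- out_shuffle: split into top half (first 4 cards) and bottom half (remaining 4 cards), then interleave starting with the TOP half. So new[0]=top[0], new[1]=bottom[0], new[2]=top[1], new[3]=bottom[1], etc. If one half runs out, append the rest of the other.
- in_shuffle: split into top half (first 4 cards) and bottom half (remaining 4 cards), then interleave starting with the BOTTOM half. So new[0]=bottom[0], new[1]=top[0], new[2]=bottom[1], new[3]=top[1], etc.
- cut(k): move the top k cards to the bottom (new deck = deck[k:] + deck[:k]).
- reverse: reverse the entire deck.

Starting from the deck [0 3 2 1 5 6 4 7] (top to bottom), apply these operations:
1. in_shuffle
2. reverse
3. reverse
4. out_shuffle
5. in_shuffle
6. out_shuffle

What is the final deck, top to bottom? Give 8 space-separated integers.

After op 1 (in_shuffle): [5 0 6 3 4 2 7 1]
After op 2 (reverse): [1 7 2 4 3 6 0 5]
After op 3 (reverse): [5 0 6 3 4 2 7 1]
After op 4 (out_shuffle): [5 4 0 2 6 7 3 1]
After op 5 (in_shuffle): [6 5 7 4 3 0 1 2]
After op 6 (out_shuffle): [6 3 5 0 7 1 4 2]

Answer: 6 3 5 0 7 1 4 2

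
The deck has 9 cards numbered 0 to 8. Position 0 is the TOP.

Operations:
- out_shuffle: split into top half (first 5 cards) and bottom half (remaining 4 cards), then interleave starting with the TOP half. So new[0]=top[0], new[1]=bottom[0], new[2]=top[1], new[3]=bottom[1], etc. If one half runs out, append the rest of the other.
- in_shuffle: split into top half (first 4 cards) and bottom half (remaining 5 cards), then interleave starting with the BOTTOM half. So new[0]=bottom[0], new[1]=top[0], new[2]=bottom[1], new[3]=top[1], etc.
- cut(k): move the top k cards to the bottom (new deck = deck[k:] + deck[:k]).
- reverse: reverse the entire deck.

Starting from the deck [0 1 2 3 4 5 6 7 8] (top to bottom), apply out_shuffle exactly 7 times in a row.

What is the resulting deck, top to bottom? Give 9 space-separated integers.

Answer: 0 5 1 6 2 7 3 8 4

Derivation:
After op 1 (out_shuffle): [0 5 1 6 2 7 3 8 4]
After op 2 (out_shuffle): [0 7 5 3 1 8 6 4 2]
After op 3 (out_shuffle): [0 8 7 6 5 4 3 2 1]
After op 4 (out_shuffle): [0 4 8 3 7 2 6 1 5]
After op 5 (out_shuffle): [0 2 4 6 8 1 3 5 7]
After op 6 (out_shuffle): [0 1 2 3 4 5 6 7 8]
After op 7 (out_shuffle): [0 5 1 6 2 7 3 8 4]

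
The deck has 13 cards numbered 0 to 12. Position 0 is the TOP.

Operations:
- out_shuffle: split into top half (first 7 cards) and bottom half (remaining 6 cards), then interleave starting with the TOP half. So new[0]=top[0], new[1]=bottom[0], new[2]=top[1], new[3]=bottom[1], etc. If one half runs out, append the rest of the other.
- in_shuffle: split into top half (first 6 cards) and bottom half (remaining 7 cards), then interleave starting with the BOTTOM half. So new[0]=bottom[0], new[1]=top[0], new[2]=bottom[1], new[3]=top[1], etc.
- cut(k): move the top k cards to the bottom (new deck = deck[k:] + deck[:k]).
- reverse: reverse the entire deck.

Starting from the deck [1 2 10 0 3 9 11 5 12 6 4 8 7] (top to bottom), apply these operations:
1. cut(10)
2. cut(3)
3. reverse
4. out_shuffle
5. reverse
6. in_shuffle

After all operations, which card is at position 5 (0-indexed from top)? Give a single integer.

After op 1 (cut(10)): [4 8 7 1 2 10 0 3 9 11 5 12 6]
After op 2 (cut(3)): [1 2 10 0 3 9 11 5 12 6 4 8 7]
After op 3 (reverse): [7 8 4 6 12 5 11 9 3 0 10 2 1]
After op 4 (out_shuffle): [7 9 8 3 4 0 6 10 12 2 5 1 11]
After op 5 (reverse): [11 1 5 2 12 10 6 0 4 3 8 9 7]
After op 6 (in_shuffle): [6 11 0 1 4 5 3 2 8 12 9 10 7]
Position 5: card 5.

Answer: 5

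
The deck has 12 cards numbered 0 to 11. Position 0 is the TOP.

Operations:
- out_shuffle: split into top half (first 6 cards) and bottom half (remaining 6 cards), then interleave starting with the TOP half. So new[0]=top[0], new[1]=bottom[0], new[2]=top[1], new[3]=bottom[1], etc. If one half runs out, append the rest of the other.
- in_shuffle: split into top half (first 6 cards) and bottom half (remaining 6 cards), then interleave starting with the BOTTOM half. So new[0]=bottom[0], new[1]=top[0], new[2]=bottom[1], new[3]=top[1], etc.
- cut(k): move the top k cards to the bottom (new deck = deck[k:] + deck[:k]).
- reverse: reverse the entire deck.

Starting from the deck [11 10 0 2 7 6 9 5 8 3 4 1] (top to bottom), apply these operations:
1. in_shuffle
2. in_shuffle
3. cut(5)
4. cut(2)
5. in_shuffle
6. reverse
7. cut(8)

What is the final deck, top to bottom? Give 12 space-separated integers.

Answer: 1 2 10 9 3 7 0 5 6 4 8 11

Derivation:
After op 1 (in_shuffle): [9 11 5 10 8 0 3 2 4 7 1 6]
After op 2 (in_shuffle): [3 9 2 11 4 5 7 10 1 8 6 0]
After op 3 (cut(5)): [5 7 10 1 8 6 0 3 9 2 11 4]
After op 4 (cut(2)): [10 1 8 6 0 3 9 2 11 4 5 7]
After op 5 (in_shuffle): [9 10 2 1 11 8 4 6 5 0 7 3]
After op 6 (reverse): [3 7 0 5 6 4 8 11 1 2 10 9]
After op 7 (cut(8)): [1 2 10 9 3 7 0 5 6 4 8 11]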